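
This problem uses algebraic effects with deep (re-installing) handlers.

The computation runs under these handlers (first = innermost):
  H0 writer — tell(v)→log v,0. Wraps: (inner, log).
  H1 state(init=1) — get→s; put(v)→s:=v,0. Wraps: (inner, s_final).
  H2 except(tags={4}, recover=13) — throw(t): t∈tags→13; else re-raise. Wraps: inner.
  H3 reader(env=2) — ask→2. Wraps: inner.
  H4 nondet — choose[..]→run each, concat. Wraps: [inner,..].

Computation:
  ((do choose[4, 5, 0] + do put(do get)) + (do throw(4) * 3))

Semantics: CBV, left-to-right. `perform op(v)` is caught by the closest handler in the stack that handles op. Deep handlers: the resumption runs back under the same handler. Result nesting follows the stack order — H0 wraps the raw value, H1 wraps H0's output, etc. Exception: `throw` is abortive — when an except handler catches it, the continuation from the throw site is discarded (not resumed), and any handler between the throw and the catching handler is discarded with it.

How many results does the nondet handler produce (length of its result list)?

Answer: 3

Evaluation trace:
choose[4, 5, 0] @ H4
  branch[0] choose=4:
    get @ H1 ⇒ 1
    put(1) @ H1 ⇒ s:=1
    throw(4) @ H2 caught ⇒ 13
    H3 returns 13
    H4 returns [13]
  branch[1] choose=5:
    get @ H1 ⇒ 1
    put(1) @ H1 ⇒ s:=1
    throw(4) @ H2 caught ⇒ 13
    H3 returns 13
    H4 returns [13]
  branch[2] choose=0:
    get @ H1 ⇒ 1
    put(1) @ H1 ⇒ s:=1
    throw(4) @ H2 caught ⇒ 13
    H3 returns 13
    H4 returns [13]
= [13, 13, 13]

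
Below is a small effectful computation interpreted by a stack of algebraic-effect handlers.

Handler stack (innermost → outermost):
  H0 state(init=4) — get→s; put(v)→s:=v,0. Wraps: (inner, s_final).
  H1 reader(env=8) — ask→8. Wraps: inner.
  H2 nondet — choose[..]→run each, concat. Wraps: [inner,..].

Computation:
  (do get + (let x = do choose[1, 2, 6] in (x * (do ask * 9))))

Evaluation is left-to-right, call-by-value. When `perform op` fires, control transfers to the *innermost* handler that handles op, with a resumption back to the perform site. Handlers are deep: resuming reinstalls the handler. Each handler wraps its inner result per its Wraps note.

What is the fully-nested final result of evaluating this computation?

Answer: [(76, 4), (148, 4), (436, 4)]

Working:
get @ H0 ⇒ 4
choose[1, 2, 6] @ H2
  branch[0] choose=1:
    ask @ H1 ⇒ 8
    H0 returns (76, 4)
    H1 returns (76, 4)
    H2 returns [(76, 4)]
  branch[1] choose=2:
    ask @ H1 ⇒ 8
    H0 returns (148, 4)
    H1 returns (148, 4)
    H2 returns [(148, 4)]
  branch[2] choose=6:
    ask @ H1 ⇒ 8
    H0 returns (436, 4)
    H1 returns (436, 4)
    H2 returns [(436, 4)]
= [(76, 4), (148, 4), (436, 4)]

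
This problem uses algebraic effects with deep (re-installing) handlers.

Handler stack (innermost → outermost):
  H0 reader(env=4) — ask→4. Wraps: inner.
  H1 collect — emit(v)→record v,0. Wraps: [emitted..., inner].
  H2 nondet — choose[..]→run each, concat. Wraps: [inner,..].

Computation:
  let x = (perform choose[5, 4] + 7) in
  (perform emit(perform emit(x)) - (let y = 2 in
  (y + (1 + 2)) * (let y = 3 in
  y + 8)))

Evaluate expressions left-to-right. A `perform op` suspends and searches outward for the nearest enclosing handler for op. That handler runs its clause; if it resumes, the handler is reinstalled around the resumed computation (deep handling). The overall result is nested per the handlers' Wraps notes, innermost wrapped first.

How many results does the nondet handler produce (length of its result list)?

Answer: 2

Working:
choose[5, 4] @ H2
  branch[0] choose=5:
    emit(12) @ H1 ⇒ out+=12
    emit(0) @ H1 ⇒ out+=0
    H0 returns -55
    H1 returns [12, 0, -55]
    H2 returns [[12, 0, -55]]
  branch[1] choose=4:
    emit(11) @ H1 ⇒ out+=11
    emit(0) @ H1 ⇒ out+=0
    H0 returns -55
    H1 returns [11, 0, -55]
    H2 returns [[11, 0, -55]]
= [[12, 0, -55], [11, 0, -55]]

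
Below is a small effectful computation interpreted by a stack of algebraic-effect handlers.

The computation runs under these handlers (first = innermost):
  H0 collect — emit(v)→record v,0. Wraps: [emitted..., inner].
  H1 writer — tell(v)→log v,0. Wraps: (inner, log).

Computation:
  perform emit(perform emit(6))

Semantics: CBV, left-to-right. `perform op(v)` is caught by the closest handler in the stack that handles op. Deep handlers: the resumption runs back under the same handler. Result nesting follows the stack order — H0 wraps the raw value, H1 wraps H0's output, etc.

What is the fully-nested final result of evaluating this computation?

Working:
emit(6) @ H0 ⇒ out+=6
emit(0) @ H0 ⇒ out+=0
H0 returns [6, 0, 0]
H1 returns ([6, 0, 0], ())
= ([6, 0, 0], ())

Answer: ([6, 0, 0], ())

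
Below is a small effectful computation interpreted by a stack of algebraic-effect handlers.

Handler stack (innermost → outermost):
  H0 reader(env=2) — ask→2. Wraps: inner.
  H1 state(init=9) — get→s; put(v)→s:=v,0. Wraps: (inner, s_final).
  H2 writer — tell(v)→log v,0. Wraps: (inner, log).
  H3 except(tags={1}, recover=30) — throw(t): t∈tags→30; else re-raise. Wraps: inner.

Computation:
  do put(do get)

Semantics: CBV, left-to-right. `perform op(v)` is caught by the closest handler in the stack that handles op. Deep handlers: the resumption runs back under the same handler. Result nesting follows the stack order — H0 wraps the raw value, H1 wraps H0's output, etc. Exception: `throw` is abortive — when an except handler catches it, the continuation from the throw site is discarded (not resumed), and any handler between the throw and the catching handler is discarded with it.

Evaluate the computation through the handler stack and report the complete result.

Working:
get @ H1 ⇒ 9
put(9) @ H1 ⇒ s:=9
H0 returns 0
H1 returns (0, 9)
H2 returns ((0, 9), ())
H3 returns ((0, 9), ())
= ((0, 9), ())

Answer: ((0, 9), ())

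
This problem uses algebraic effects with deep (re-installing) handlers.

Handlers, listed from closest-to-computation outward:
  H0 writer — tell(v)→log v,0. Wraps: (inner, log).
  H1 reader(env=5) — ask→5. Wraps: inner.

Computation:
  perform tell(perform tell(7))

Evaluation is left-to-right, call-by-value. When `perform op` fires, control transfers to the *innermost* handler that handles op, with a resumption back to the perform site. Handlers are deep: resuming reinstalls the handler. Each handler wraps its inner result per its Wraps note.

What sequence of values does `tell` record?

Step-by-step:
tell(7) @ H0 ⇒ log+=7
tell(0) @ H0 ⇒ log+=0
H0 returns (0, (7, 0))
H1 returns (0, (7, 0))
= (0, (7, 0))

Answer: (7, 0)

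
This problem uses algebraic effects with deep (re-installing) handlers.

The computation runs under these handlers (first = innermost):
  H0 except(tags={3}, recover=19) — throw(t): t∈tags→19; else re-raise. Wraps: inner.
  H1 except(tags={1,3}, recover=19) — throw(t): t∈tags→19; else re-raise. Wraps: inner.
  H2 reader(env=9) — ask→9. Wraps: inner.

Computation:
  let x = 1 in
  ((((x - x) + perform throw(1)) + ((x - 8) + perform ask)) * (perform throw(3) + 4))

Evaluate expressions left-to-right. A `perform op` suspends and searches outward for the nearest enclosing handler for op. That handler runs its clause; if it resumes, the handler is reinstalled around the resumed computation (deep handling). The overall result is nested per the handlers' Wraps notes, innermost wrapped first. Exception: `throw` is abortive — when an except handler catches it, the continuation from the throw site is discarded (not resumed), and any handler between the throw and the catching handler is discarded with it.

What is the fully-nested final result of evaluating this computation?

Evaluation trace:
throw(1) @ H0 re-raised
throw(1) @ H1 caught ⇒ 19
H2 returns 19
= 19

Answer: 19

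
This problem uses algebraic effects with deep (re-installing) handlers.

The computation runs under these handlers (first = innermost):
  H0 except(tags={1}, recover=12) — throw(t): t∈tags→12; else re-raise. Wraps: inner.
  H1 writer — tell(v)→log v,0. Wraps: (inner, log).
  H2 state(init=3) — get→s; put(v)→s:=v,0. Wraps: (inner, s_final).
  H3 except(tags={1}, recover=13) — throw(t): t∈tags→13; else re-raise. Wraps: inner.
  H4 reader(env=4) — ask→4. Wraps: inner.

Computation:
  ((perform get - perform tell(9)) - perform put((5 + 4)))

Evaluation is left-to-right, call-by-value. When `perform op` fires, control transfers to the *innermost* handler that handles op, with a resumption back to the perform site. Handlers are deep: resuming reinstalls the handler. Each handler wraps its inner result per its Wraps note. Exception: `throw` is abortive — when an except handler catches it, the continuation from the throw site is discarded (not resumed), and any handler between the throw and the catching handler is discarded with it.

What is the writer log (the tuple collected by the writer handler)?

Working:
get @ H2 ⇒ 3
tell(9) @ H1 ⇒ log+=9
put(9) @ H2 ⇒ s:=9
H0 returns 3
H1 returns (3, (9))
H2 returns ((3, (9)), 9)
H3 returns ((3, (9)), 9)
H4 returns ((3, (9)), 9)
= ((3, (9)), 9)

Answer: (9)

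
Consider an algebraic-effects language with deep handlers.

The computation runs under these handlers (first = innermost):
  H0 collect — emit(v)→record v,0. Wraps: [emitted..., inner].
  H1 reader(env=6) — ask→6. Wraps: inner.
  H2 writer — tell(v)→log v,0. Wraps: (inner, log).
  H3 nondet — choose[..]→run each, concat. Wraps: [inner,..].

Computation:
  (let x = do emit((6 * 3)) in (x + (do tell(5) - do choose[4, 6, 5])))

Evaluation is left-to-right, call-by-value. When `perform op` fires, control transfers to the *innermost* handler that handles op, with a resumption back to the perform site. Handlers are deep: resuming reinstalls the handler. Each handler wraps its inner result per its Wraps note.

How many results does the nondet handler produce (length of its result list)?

Evaluation trace:
emit(18) @ H0 ⇒ out+=18
tell(5) @ H2 ⇒ log+=5
choose[4, 6, 5] @ H3
  branch[0] choose=4:
    H0 returns [18, -4]
    H1 returns [18, -4]
    H2 returns ([18, -4], (5))
    H3 returns [([18, -4], (5))]
  branch[1] choose=6:
    H0 returns [18, -6]
    H1 returns [18, -6]
    H2 returns ([18, -6], (5))
    H3 returns [([18, -6], (5))]
  branch[2] choose=5:
    H0 returns [18, -5]
    H1 returns [18, -5]
    H2 returns ([18, -5], (5))
    H3 returns [([18, -5], (5))]
= [([18, -4], (5)), ([18, -6], (5)), ([18, -5], (5))]

Answer: 3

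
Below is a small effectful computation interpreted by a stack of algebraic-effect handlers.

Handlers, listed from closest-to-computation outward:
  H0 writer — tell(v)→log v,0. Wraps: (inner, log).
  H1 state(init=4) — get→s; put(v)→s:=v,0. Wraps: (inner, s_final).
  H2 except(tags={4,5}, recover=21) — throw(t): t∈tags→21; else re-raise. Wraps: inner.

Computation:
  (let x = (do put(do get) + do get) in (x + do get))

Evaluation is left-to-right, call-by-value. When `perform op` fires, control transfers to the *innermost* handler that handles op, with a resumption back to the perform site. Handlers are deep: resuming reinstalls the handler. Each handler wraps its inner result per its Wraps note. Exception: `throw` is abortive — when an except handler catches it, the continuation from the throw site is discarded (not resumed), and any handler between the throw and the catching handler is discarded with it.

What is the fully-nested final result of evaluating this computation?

Answer: ((8, ()), 4)

Working:
get @ H1 ⇒ 4
put(4) @ H1 ⇒ s:=4
get @ H1 ⇒ 4
get @ H1 ⇒ 4
H0 returns (8, ())
H1 returns ((8, ()), 4)
H2 returns ((8, ()), 4)
= ((8, ()), 4)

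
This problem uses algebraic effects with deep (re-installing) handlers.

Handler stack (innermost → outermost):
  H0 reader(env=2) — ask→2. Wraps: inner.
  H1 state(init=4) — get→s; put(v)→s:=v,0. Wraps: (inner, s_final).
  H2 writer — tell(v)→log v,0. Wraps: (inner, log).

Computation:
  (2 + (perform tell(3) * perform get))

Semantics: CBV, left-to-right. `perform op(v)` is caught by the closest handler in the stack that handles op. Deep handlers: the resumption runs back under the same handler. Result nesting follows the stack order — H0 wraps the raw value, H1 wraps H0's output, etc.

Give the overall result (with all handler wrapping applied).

Answer: ((2, 4), (3))

Evaluation trace:
tell(3) @ H2 ⇒ log+=3
get @ H1 ⇒ 4
H0 returns 2
H1 returns (2, 4)
H2 returns ((2, 4), (3))
= ((2, 4), (3))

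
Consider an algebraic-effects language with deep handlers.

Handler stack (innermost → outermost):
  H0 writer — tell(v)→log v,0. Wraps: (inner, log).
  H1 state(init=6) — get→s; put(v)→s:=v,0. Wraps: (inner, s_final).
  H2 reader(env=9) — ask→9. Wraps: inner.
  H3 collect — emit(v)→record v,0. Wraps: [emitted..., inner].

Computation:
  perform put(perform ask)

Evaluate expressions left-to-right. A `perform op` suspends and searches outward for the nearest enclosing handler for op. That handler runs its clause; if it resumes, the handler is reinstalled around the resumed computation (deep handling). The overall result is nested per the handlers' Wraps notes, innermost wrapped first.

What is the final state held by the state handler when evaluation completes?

Evaluation trace:
ask @ H2 ⇒ 9
put(9) @ H1 ⇒ s:=9
H0 returns (0, ())
H1 returns ((0, ()), 9)
H2 returns ((0, ()), 9)
H3 returns [((0, ()), 9)]
= [((0, ()), 9)]

Answer: 9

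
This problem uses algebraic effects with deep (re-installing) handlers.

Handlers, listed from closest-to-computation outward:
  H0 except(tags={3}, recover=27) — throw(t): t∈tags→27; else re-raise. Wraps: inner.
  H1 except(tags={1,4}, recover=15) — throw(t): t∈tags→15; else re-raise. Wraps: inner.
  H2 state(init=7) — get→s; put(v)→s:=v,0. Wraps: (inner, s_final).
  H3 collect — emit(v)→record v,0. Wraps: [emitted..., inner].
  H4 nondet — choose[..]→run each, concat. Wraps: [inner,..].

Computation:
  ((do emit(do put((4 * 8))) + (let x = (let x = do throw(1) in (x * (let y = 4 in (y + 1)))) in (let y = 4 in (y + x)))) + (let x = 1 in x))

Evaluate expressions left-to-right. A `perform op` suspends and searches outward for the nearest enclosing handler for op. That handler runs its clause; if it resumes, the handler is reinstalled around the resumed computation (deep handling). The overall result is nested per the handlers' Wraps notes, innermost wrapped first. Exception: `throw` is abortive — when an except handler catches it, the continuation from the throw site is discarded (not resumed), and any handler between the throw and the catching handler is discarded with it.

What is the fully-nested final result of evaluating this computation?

Answer: [[0, (15, 32)]]

Evaluation trace:
put(32) @ H2 ⇒ s:=32
emit(0) @ H3 ⇒ out+=0
throw(1) @ H0 re-raised
throw(1) @ H1 caught ⇒ 15
H2 returns (15, 32)
H3 returns [0, (15, 32)]
H4 returns [[0, (15, 32)]]
= [[0, (15, 32)]]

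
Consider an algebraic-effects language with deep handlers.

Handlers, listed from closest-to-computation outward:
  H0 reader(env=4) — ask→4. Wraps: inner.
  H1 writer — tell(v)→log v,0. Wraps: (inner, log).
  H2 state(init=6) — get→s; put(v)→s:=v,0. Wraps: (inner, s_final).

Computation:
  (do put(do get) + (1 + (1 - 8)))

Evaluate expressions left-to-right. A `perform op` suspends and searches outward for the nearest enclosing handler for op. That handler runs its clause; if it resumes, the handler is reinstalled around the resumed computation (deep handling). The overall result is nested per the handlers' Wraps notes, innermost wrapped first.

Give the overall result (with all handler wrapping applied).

Step-by-step:
get @ H2 ⇒ 6
put(6) @ H2 ⇒ s:=6
H0 returns -6
H1 returns (-6, ())
H2 returns ((-6, ()), 6)
= ((-6, ()), 6)

Answer: ((-6, ()), 6)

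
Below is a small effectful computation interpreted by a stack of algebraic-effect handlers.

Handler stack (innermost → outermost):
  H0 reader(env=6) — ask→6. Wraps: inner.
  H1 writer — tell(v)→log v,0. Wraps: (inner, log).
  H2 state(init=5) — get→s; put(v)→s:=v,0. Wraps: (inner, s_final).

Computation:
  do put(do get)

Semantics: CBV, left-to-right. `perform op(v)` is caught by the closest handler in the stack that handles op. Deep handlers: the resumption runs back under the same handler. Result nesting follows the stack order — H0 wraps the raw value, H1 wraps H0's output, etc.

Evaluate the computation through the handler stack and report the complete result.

Answer: ((0, ()), 5)

Evaluation trace:
get @ H2 ⇒ 5
put(5) @ H2 ⇒ s:=5
H0 returns 0
H1 returns (0, ())
H2 returns ((0, ()), 5)
= ((0, ()), 5)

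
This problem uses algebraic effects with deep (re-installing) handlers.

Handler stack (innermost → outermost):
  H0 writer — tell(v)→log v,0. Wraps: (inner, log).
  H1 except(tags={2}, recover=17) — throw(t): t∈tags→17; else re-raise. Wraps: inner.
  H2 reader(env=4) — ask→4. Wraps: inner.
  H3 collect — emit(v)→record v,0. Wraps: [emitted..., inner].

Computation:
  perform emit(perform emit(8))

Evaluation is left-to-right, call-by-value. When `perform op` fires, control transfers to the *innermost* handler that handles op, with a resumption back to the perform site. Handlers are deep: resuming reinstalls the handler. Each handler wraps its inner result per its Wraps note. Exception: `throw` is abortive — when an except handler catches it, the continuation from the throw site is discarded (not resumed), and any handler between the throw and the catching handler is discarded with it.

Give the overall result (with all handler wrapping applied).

Answer: [8, 0, (0, ())]

Step-by-step:
emit(8) @ H3 ⇒ out+=8
emit(0) @ H3 ⇒ out+=0
H0 returns (0, ())
H1 returns (0, ())
H2 returns (0, ())
H3 returns [8, 0, (0, ())]
= [8, 0, (0, ())]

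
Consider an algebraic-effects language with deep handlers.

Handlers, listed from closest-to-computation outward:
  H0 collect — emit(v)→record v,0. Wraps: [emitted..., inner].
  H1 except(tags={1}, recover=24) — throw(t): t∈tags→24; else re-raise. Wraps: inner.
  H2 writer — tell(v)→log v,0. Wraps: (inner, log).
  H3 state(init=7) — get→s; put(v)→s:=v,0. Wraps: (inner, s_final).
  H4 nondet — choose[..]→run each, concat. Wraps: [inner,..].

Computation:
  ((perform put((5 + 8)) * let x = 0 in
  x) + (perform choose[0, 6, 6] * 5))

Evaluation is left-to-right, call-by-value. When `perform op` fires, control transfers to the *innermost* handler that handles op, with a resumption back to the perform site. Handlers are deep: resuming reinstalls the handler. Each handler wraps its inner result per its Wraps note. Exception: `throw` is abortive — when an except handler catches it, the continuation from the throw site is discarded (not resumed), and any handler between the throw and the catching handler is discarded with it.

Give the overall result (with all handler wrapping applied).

Evaluation trace:
put(13) @ H3 ⇒ s:=13
choose[0, 6, 6] @ H4
  branch[0] choose=0:
    H0 returns [0]
    H1 returns [0]
    H2 returns ([0], ())
    H3 returns (([0], ()), 13)
    H4 returns [(([0], ()), 13)]
  branch[1] choose=6:
    H0 returns [30]
    H1 returns [30]
    H2 returns ([30], ())
    H3 returns (([30], ()), 13)
    H4 returns [(([30], ()), 13)]
  branch[2] choose=6:
    H0 returns [30]
    H1 returns [30]
    H2 returns ([30], ())
    H3 returns (([30], ()), 13)
    H4 returns [(([30], ()), 13)]
= [(([0], ()), 13), (([30], ()), 13), (([30], ()), 13)]

Answer: [(([0], ()), 13), (([30], ()), 13), (([30], ()), 13)]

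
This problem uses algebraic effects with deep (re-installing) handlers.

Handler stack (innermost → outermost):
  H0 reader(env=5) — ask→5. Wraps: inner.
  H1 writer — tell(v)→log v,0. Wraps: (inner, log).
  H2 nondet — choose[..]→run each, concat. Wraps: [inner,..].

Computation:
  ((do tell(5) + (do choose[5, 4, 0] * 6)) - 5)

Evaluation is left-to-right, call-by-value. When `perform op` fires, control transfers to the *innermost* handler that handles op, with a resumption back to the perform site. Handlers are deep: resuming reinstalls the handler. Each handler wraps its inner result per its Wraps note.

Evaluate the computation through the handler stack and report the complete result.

Answer: [(25, (5)), (19, (5)), (-5, (5))]

Step-by-step:
tell(5) @ H1 ⇒ log+=5
choose[5, 4, 0] @ H2
  branch[0] choose=5:
    H0 returns 25
    H1 returns (25, (5))
    H2 returns [(25, (5))]
  branch[1] choose=4:
    H0 returns 19
    H1 returns (19, (5))
    H2 returns [(19, (5))]
  branch[2] choose=0:
    H0 returns -5
    H1 returns (-5, (5))
    H2 returns [(-5, (5))]
= [(25, (5)), (19, (5)), (-5, (5))]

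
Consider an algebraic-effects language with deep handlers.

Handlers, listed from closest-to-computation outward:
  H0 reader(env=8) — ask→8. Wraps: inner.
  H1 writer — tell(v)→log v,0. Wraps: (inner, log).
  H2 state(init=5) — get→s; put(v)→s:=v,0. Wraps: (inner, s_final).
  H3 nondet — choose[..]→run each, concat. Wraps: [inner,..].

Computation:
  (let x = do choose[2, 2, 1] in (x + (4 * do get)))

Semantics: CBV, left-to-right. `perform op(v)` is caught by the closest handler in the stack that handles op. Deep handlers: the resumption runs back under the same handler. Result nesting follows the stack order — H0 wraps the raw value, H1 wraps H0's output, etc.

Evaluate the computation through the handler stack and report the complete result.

Step-by-step:
choose[2, 2, 1] @ H3
  branch[0] choose=2:
    get @ H2 ⇒ 5
    H0 returns 22
    H1 returns (22, ())
    H2 returns ((22, ()), 5)
    H3 returns [((22, ()), 5)]
  branch[1] choose=2:
    get @ H2 ⇒ 5
    H0 returns 22
    H1 returns (22, ())
    H2 returns ((22, ()), 5)
    H3 returns [((22, ()), 5)]
  branch[2] choose=1:
    get @ H2 ⇒ 5
    H0 returns 21
    H1 returns (21, ())
    H2 returns ((21, ()), 5)
    H3 returns [((21, ()), 5)]
= [((22, ()), 5), ((22, ()), 5), ((21, ()), 5)]

Answer: [((22, ()), 5), ((22, ()), 5), ((21, ()), 5)]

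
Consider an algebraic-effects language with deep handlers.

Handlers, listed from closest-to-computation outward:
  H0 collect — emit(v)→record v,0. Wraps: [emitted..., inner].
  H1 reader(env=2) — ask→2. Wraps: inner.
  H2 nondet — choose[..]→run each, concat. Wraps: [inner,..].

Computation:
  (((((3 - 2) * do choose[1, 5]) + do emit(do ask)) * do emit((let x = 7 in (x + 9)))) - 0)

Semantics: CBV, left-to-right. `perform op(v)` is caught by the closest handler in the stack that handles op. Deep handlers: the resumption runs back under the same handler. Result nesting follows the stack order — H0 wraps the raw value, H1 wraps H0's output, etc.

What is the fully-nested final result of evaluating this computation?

Answer: [[2, 16, 0], [2, 16, 0]]

Evaluation trace:
choose[1, 5] @ H2
  branch[0] choose=1:
    ask @ H1 ⇒ 2
    emit(2) @ H0 ⇒ out+=2
    emit(16) @ H0 ⇒ out+=16
    H0 returns [2, 16, 0]
    H1 returns [2, 16, 0]
    H2 returns [[2, 16, 0]]
  branch[1] choose=5:
    ask @ H1 ⇒ 2
    emit(2) @ H0 ⇒ out+=2
    emit(16) @ H0 ⇒ out+=16
    H0 returns [2, 16, 0]
    H1 returns [2, 16, 0]
    H2 returns [[2, 16, 0]]
= [[2, 16, 0], [2, 16, 0]]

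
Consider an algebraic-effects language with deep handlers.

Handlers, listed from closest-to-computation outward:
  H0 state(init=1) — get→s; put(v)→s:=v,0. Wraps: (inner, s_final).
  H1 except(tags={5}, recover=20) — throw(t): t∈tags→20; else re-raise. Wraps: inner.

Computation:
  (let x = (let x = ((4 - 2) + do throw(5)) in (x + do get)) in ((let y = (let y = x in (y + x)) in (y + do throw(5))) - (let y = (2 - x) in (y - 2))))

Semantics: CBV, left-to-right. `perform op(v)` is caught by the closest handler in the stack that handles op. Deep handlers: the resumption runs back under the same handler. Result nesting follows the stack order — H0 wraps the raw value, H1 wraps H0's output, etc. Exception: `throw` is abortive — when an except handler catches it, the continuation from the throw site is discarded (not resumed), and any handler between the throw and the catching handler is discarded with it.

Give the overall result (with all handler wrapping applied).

Evaluation trace:
throw(5) @ H1 caught ⇒ 20
= 20

Answer: 20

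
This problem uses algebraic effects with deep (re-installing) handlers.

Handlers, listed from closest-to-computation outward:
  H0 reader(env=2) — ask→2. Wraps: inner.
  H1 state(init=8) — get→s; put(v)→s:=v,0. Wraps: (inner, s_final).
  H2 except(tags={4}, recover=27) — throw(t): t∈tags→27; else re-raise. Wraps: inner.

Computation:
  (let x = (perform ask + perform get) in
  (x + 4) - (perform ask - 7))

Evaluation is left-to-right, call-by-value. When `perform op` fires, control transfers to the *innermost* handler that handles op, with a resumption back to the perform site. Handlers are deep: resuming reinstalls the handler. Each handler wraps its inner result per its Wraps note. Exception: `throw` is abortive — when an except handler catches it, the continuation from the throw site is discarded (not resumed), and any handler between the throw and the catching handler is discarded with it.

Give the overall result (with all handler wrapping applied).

Answer: (19, 8)

Working:
ask @ H0 ⇒ 2
get @ H1 ⇒ 8
ask @ H0 ⇒ 2
H0 returns 19
H1 returns (19, 8)
H2 returns (19, 8)
= (19, 8)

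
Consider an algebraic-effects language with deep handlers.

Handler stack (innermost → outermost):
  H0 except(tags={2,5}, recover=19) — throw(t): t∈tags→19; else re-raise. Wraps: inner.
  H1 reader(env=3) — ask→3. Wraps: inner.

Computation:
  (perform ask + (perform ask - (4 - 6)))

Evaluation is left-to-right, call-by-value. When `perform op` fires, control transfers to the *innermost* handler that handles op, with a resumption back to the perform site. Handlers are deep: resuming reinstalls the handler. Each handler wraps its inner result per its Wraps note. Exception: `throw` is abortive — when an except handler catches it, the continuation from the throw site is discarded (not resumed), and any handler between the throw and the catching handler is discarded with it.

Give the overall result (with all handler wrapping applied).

Answer: 8

Evaluation trace:
ask @ H1 ⇒ 3
ask @ H1 ⇒ 3
H0 returns 8
H1 returns 8
= 8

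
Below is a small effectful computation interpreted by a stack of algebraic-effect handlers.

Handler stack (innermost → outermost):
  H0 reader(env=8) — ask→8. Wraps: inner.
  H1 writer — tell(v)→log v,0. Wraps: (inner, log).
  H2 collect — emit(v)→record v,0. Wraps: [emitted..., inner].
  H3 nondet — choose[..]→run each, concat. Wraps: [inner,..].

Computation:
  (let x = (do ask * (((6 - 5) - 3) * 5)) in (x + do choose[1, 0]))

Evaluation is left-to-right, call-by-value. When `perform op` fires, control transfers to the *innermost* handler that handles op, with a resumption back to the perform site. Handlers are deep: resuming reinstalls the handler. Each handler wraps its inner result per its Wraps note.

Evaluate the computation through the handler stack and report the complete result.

Answer: [[(-79, ())], [(-80, ())]]

Working:
ask @ H0 ⇒ 8
choose[1, 0] @ H3
  branch[0] choose=1:
    H0 returns -79
    H1 returns (-79, ())
    H2 returns [(-79, ())]
    H3 returns [[(-79, ())]]
  branch[1] choose=0:
    H0 returns -80
    H1 returns (-80, ())
    H2 returns [(-80, ())]
    H3 returns [[(-80, ())]]
= [[(-79, ())], [(-80, ())]]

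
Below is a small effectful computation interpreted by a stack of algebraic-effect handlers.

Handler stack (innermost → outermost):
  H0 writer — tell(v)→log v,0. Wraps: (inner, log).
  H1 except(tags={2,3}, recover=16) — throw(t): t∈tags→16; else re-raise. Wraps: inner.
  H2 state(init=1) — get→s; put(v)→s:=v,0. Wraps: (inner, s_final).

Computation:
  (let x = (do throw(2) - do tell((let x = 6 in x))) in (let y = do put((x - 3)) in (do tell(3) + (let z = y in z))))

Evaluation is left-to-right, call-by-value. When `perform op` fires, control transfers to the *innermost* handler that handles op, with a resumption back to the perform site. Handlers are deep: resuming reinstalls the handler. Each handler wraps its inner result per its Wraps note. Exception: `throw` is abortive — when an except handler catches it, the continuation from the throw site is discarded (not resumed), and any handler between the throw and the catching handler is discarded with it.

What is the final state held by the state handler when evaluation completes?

Step-by-step:
throw(2) @ H1 caught ⇒ 16
H2 returns (16, 1)
= (16, 1)

Answer: 1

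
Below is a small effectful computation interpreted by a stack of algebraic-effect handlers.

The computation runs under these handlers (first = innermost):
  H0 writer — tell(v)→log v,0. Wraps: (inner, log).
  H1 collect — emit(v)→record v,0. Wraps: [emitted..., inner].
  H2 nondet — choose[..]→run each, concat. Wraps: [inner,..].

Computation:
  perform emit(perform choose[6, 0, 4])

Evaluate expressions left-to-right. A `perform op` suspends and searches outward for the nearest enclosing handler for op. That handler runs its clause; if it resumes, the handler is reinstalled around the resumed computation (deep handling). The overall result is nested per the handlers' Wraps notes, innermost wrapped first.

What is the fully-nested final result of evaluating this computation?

Step-by-step:
choose[6, 0, 4] @ H2
  branch[0] choose=6:
    emit(6) @ H1 ⇒ out+=6
    H0 returns (0, ())
    H1 returns [6, (0, ())]
    H2 returns [[6, (0, ())]]
  branch[1] choose=0:
    emit(0) @ H1 ⇒ out+=0
    H0 returns (0, ())
    H1 returns [0, (0, ())]
    H2 returns [[0, (0, ())]]
  branch[2] choose=4:
    emit(4) @ H1 ⇒ out+=4
    H0 returns (0, ())
    H1 returns [4, (0, ())]
    H2 returns [[4, (0, ())]]
= [[6, (0, ())], [0, (0, ())], [4, (0, ())]]

Answer: [[6, (0, ())], [0, (0, ())], [4, (0, ())]]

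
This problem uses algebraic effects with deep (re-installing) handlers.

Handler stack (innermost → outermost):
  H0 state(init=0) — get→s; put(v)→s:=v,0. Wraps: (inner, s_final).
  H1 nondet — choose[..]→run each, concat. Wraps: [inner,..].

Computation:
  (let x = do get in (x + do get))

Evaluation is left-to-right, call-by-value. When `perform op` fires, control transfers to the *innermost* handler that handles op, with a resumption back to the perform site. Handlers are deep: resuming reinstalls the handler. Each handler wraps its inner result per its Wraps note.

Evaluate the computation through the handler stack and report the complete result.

Working:
get @ H0 ⇒ 0
get @ H0 ⇒ 0
H0 returns (0, 0)
H1 returns [(0, 0)]
= [(0, 0)]

Answer: [(0, 0)]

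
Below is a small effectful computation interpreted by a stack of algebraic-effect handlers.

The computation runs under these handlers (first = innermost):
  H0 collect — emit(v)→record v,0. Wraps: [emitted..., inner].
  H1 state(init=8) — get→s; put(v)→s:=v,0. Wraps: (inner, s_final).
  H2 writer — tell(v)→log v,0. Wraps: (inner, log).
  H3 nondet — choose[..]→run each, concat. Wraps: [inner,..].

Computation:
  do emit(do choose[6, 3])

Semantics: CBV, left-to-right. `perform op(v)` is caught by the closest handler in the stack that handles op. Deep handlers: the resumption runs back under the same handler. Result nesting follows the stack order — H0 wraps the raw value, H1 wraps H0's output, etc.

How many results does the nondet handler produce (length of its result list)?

Answer: 2

Step-by-step:
choose[6, 3] @ H3
  branch[0] choose=6:
    emit(6) @ H0 ⇒ out+=6
    H0 returns [6, 0]
    H1 returns ([6, 0], 8)
    H2 returns (([6, 0], 8), ())
    H3 returns [(([6, 0], 8), ())]
  branch[1] choose=3:
    emit(3) @ H0 ⇒ out+=3
    H0 returns [3, 0]
    H1 returns ([3, 0], 8)
    H2 returns (([3, 0], 8), ())
    H3 returns [(([3, 0], 8), ())]
= [(([6, 0], 8), ()), (([3, 0], 8), ())]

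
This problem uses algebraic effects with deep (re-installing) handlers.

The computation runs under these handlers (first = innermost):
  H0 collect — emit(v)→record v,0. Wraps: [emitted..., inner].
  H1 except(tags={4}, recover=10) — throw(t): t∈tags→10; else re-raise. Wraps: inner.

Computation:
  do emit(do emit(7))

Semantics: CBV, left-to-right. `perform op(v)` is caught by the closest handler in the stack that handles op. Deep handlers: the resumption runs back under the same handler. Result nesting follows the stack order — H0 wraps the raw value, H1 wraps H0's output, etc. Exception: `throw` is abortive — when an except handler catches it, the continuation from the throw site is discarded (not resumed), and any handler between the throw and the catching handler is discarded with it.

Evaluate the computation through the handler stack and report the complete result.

Answer: [7, 0, 0]

Working:
emit(7) @ H0 ⇒ out+=7
emit(0) @ H0 ⇒ out+=0
H0 returns [7, 0, 0]
H1 returns [7, 0, 0]
= [7, 0, 0]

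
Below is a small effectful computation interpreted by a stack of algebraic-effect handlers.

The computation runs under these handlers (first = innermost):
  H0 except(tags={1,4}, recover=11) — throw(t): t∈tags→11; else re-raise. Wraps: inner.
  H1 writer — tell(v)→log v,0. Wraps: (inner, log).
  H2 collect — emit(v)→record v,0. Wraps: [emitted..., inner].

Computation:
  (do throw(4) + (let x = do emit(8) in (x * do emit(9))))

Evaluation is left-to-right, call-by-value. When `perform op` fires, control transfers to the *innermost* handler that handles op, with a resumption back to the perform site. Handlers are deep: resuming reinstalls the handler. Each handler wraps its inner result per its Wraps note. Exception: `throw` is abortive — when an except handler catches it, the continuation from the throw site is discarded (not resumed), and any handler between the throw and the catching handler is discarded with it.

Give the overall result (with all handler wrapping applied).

Answer: [(11, ())]

Working:
throw(4) @ H0 caught ⇒ 11
H1 returns (11, ())
H2 returns [(11, ())]
= [(11, ())]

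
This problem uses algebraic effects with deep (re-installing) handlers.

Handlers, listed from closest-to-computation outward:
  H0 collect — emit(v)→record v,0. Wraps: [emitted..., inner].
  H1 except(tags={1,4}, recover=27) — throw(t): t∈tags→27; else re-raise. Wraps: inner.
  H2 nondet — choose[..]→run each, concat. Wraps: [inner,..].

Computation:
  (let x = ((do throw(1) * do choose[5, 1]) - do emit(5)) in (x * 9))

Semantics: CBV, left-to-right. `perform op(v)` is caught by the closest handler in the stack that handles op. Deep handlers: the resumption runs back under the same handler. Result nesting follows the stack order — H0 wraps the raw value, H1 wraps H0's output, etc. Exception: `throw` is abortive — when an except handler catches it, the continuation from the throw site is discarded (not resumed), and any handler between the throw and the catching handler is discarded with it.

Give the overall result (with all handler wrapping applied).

Answer: [27]

Evaluation trace:
throw(1) @ H1 caught ⇒ 27
H2 returns [27]
= [27]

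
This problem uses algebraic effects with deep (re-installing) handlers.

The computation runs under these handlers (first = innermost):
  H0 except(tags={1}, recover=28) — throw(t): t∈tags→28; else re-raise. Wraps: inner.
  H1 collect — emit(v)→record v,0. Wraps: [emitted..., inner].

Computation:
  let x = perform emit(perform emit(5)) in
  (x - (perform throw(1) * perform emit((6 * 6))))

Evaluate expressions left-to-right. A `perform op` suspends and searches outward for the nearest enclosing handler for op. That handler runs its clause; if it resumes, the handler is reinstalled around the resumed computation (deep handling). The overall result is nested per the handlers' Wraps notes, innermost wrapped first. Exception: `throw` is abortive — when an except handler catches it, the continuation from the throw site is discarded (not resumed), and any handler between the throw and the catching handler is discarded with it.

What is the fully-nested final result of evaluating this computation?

Working:
emit(5) @ H1 ⇒ out+=5
emit(0) @ H1 ⇒ out+=0
throw(1) @ H0 caught ⇒ 28
H1 returns [5, 0, 28]
= [5, 0, 28]

Answer: [5, 0, 28]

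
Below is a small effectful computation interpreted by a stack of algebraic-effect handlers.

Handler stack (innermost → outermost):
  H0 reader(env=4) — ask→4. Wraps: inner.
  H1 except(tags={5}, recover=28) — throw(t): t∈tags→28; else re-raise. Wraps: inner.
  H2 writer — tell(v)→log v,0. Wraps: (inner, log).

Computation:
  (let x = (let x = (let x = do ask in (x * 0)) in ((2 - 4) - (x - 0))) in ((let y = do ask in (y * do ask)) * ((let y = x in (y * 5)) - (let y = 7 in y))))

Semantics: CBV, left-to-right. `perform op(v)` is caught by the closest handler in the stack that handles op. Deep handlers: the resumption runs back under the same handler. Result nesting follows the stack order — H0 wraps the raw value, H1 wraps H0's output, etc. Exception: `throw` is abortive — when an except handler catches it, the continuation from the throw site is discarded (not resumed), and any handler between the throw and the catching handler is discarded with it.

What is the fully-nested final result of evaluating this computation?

Answer: (-272, ())

Working:
ask @ H0 ⇒ 4
ask @ H0 ⇒ 4
ask @ H0 ⇒ 4
H0 returns -272
H1 returns -272
H2 returns (-272, ())
= (-272, ())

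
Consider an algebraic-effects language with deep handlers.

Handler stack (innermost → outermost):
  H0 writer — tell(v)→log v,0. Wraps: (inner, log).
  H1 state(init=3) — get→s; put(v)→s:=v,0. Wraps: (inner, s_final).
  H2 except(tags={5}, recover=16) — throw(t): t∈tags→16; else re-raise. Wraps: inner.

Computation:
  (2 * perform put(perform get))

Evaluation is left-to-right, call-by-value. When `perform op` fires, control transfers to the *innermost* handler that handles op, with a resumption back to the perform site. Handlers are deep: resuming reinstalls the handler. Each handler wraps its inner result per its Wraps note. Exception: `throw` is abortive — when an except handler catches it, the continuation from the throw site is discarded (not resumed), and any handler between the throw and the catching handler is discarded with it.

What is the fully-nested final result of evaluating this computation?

Working:
get @ H1 ⇒ 3
put(3) @ H1 ⇒ s:=3
H0 returns (0, ())
H1 returns ((0, ()), 3)
H2 returns ((0, ()), 3)
= ((0, ()), 3)

Answer: ((0, ()), 3)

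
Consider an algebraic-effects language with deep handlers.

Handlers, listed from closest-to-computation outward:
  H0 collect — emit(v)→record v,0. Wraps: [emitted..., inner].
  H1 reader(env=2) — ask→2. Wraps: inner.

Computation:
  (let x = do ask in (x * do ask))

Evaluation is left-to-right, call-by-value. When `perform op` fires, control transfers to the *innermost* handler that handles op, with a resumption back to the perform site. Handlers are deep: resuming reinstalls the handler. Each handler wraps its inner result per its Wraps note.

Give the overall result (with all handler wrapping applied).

Answer: [4]

Working:
ask @ H1 ⇒ 2
ask @ H1 ⇒ 2
H0 returns [4]
H1 returns [4]
= [4]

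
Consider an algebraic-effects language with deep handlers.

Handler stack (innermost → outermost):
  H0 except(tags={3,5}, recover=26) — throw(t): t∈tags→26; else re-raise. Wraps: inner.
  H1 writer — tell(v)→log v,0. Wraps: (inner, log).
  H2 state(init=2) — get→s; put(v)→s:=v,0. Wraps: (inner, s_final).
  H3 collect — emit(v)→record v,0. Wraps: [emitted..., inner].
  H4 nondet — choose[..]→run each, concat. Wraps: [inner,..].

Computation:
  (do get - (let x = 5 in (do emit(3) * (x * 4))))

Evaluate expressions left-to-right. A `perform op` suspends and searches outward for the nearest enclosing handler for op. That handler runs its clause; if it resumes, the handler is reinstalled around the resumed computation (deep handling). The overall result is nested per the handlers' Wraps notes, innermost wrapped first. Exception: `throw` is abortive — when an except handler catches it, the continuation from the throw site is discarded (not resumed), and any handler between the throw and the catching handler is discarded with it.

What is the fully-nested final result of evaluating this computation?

Answer: [[3, ((2, ()), 2)]]

Evaluation trace:
get @ H2 ⇒ 2
emit(3) @ H3 ⇒ out+=3
H0 returns 2
H1 returns (2, ())
H2 returns ((2, ()), 2)
H3 returns [3, ((2, ()), 2)]
H4 returns [[3, ((2, ()), 2)]]
= [[3, ((2, ()), 2)]]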